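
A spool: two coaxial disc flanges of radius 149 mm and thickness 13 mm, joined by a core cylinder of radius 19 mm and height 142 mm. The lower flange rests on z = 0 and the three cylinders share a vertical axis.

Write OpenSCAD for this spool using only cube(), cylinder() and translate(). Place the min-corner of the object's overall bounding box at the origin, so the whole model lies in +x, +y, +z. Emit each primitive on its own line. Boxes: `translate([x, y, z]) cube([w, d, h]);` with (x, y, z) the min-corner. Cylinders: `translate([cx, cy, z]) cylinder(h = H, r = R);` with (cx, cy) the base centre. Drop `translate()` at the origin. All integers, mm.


translate([149, 149, 0]) cylinder(h = 13, r = 149);
translate([149, 149, 13]) cylinder(h = 142, r = 19);
translate([149, 149, 155]) cylinder(h = 13, r = 149);


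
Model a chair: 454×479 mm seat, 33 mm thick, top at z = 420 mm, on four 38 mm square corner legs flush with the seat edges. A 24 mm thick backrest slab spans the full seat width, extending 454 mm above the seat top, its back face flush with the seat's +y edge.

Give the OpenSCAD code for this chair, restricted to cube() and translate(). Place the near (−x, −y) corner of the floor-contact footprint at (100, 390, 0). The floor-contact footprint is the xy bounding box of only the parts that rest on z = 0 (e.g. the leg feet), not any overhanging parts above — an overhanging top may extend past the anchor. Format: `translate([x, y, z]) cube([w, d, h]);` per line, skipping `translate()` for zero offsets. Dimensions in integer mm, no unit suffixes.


translate([100, 390, 387]) cube([454, 479, 33]);
translate([100, 390, 0]) cube([38, 38, 387]);
translate([516, 390, 0]) cube([38, 38, 387]);
translate([100, 831, 0]) cube([38, 38, 387]);
translate([516, 831, 0]) cube([38, 38, 387]);
translate([100, 845, 420]) cube([454, 24, 454]);


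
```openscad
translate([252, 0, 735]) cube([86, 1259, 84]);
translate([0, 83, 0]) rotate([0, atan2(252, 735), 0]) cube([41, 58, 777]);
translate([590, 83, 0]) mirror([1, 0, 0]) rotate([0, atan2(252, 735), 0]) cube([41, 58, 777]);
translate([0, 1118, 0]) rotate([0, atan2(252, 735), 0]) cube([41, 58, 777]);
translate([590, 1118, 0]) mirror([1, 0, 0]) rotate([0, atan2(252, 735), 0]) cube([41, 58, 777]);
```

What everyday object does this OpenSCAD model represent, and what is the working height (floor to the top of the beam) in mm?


A sawhorse. The overall height is 819 mm.

A beam across two mirrored pairs of raked legs — a sawhorse. The beam's underside is at z = 735 (matching the legs' vertical rise in atan2(252, 735)) and the beam is 84 mm tall, so its top is at 735 + 84 = 819 mm. The raked legs top out at the beam's underside, so that is the highest point.


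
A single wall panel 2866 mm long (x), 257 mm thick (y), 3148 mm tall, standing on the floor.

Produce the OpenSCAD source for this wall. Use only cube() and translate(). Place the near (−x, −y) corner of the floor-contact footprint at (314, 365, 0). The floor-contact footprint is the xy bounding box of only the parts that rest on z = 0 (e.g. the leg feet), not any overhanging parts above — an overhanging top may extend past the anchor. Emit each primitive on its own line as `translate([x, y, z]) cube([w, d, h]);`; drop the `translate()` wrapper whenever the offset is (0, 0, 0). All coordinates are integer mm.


translate([314, 365, 0]) cube([2866, 257, 3148]);


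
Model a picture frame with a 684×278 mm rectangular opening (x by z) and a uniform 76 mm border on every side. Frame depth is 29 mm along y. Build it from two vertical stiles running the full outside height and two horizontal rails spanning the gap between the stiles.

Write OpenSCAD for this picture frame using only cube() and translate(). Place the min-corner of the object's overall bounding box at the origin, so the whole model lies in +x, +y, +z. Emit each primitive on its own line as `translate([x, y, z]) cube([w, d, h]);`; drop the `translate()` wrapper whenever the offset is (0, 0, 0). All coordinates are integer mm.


cube([76, 29, 430]);
translate([760, 0, 0]) cube([76, 29, 430]);
translate([76, 0, 0]) cube([684, 29, 76]);
translate([76, 0, 354]) cube([684, 29, 76]);


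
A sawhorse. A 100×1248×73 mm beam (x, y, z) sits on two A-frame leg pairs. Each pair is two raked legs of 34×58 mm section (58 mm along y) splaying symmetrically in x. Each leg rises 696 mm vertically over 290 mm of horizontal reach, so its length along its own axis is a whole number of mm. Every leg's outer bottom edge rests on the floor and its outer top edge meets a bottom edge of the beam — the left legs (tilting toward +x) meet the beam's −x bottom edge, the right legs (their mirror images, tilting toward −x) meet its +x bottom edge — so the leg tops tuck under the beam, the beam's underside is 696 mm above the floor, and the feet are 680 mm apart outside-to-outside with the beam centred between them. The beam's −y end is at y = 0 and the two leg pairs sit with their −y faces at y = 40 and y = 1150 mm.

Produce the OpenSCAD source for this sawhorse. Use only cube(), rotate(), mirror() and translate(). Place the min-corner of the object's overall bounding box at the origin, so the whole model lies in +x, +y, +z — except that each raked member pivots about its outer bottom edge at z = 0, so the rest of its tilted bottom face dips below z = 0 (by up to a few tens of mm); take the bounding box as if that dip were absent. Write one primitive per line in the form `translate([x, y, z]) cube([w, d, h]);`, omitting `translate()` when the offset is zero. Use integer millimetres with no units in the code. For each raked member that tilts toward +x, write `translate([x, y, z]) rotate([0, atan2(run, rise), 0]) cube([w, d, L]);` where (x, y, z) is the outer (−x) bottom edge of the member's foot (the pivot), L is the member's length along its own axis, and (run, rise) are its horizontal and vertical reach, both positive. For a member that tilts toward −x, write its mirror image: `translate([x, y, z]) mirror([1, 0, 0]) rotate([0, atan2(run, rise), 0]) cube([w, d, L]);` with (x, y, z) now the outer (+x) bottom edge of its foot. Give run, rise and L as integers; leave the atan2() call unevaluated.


// leg length = √(290² + 696²) = 754
// right-leg outer foot x = 2·290 + 100 = 680
// beam min-corner = (290, 0, 696)
translate([290, 0, 696]) cube([100, 1248, 73]);
translate([0, 40, 0]) rotate([0, atan2(290, 696), 0]) cube([34, 58, 754]);
translate([680, 40, 0]) mirror([1, 0, 0]) rotate([0, atan2(290, 696), 0]) cube([34, 58, 754]);
translate([0, 1150, 0]) rotate([0, atan2(290, 696), 0]) cube([34, 58, 754]);
translate([680, 1150, 0]) mirror([1, 0, 0]) rotate([0, atan2(290, 696), 0]) cube([34, 58, 754]);


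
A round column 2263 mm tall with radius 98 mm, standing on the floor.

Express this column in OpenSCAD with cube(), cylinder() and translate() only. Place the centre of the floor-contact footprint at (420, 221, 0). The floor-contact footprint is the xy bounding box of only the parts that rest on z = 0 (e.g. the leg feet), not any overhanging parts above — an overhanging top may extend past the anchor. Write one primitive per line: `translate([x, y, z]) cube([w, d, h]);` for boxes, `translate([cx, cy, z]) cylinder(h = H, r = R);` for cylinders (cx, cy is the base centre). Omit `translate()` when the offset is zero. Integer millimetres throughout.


translate([420, 221, 0]) cylinder(h = 2263, r = 98);


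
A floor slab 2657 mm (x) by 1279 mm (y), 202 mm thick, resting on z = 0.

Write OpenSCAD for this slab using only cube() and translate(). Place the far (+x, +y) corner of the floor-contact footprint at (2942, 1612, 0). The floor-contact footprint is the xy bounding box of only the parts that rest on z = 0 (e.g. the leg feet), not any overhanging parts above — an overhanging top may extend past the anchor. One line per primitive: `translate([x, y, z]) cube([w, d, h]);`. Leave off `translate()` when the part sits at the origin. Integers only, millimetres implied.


translate([285, 333, 0]) cube([2657, 1279, 202]);


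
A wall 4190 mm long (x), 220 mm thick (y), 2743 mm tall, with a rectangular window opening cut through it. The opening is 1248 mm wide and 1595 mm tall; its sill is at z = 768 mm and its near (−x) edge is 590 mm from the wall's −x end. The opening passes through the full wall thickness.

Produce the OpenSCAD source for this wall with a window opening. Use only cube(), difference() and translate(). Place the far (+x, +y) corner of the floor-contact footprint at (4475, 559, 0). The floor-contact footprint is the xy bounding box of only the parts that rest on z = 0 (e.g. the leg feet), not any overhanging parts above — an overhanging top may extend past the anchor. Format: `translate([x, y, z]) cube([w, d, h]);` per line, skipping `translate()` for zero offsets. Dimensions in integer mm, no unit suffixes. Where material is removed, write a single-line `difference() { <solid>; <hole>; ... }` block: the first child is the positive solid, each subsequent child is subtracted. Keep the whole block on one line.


difference() { translate([285, 339, 0]) cube([4190, 220, 2743]); translate([875, 339, 768]) cube([1248, 220, 1595]); }


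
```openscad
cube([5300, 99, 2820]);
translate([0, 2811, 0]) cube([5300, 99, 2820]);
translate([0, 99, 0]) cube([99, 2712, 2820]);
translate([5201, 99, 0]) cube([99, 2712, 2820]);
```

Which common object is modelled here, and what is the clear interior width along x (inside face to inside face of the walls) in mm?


A house (or room) frame. The interior width is 5102 mm.

Four 2820 mm walls enclosing a rectangle with no floor or roof — a room or house frame. Outside width is 5300 mm and wall thickness is 99 mm, so the interior width is 5300 − 2 × 99 = 5102 mm.


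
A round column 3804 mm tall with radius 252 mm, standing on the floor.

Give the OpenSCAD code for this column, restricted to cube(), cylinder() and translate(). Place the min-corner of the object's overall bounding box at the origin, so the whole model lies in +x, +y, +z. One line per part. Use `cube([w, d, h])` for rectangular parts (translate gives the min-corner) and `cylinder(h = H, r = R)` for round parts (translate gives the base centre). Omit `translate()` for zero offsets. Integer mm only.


translate([252, 252, 0]) cylinder(h = 3804, r = 252);


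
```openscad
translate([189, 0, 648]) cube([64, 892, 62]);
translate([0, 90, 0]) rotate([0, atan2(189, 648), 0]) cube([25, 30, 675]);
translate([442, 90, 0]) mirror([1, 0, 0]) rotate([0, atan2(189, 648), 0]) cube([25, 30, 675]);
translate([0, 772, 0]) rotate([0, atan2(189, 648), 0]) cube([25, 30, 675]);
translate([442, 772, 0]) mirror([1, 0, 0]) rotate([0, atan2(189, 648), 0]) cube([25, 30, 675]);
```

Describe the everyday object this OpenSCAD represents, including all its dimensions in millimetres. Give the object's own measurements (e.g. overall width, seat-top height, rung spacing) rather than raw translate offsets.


A sawhorse. A 64×892×62 mm beam (x, y, z) sits on two A-frame leg pairs. Each pair is two raked legs of 25×30 mm section (30 mm along y) splaying symmetrically in x. Each leg rises 648 mm vertically over 189 mm of horizontal reach and is 675 mm long along its own axis. Every leg's outer bottom edge rests on the floor and its outer top edge meets a bottom edge of the beam — the left legs (tilting toward +x) meet the beam's −x bottom edge, the right legs (their mirror images, tilting toward −x) meet its +x bottom edge — so the leg tops tuck under the beam, the beam's underside is 648 mm above the floor, and the feet are 442 mm apart outside-to-outside with the beam centred between them. The two leg pairs are set in 90 mm from either end of the beam.


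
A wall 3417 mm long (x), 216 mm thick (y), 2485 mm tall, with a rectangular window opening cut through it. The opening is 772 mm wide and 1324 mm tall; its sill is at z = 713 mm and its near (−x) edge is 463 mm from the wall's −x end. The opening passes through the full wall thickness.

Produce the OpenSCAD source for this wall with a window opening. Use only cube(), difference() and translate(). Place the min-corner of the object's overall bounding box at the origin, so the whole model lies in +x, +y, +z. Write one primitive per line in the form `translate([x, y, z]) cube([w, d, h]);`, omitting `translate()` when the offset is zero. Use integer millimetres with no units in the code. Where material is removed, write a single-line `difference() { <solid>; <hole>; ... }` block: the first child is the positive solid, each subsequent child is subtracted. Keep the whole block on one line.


difference() { cube([3417, 216, 2485]); translate([463, 0, 713]) cube([772, 216, 1324]); }


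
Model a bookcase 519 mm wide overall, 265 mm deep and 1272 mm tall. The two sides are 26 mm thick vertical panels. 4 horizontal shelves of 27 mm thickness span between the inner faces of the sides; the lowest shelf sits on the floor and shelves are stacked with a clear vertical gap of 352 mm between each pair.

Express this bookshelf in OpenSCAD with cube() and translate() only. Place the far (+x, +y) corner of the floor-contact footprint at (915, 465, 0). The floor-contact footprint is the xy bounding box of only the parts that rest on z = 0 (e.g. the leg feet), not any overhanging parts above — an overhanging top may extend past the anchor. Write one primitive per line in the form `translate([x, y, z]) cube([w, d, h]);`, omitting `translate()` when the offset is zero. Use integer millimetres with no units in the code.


translate([396, 200, 0]) cube([26, 265, 1272]);
translate([889, 200, 0]) cube([26, 265, 1272]);
translate([422, 200, 0]) cube([467, 265, 27]);
translate([422, 200, 379]) cube([467, 265, 27]);
translate([422, 200, 758]) cube([467, 265, 27]);
translate([422, 200, 1137]) cube([467, 265, 27]);


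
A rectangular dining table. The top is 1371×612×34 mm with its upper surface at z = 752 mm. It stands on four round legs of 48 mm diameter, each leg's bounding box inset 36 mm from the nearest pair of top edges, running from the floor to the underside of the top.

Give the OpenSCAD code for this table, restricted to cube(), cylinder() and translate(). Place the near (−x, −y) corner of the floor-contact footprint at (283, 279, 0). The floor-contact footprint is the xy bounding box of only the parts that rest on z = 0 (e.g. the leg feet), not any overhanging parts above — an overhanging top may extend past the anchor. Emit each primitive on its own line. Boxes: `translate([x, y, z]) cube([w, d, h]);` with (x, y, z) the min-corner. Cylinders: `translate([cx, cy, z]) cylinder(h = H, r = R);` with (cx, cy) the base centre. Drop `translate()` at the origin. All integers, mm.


translate([247, 243, 718]) cube([1371, 612, 34]);
translate([307, 303, 0]) cylinder(h = 718, r = 24);
translate([1558, 303, 0]) cylinder(h = 718, r = 24);
translate([307, 795, 0]) cylinder(h = 718, r = 24);
translate([1558, 795, 0]) cylinder(h = 718, r = 24);


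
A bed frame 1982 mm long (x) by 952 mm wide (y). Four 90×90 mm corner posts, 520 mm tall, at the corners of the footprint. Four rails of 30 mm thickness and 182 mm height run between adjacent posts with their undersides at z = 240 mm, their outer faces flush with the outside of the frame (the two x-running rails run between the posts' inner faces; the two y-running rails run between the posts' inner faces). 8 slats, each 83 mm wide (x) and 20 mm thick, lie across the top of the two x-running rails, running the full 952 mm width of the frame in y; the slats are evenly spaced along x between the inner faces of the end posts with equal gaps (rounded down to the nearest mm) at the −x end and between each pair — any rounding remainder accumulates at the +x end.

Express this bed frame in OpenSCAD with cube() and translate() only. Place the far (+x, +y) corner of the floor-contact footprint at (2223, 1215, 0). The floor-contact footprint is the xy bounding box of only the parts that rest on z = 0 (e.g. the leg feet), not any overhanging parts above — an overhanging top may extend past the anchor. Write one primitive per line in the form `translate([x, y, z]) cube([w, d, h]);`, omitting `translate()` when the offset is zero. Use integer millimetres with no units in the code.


translate([241, 263, 0]) cube([90, 90, 520]);
translate([241, 1125, 0]) cube([90, 90, 520]);
translate([2133, 263, 0]) cube([90, 90, 520]);
translate([2133, 1125, 0]) cube([90, 90, 520]);
translate([331, 263, 240]) cube([1802, 30, 182]);
translate([331, 1185, 240]) cube([1802, 30, 182]);
translate([241, 353, 240]) cube([30, 772, 182]);
translate([2193, 353, 240]) cube([30, 772, 182]);
translate([457, 263, 422]) cube([83, 952, 20]);
translate([666, 263, 422]) cube([83, 952, 20]);
translate([875, 263, 422]) cube([83, 952, 20]);
translate([1084, 263, 422]) cube([83, 952, 20]);
translate([1293, 263, 422]) cube([83, 952, 20]);
translate([1502, 263, 422]) cube([83, 952, 20]);
translate([1711, 263, 422]) cube([83, 952, 20]);
translate([1920, 263, 422]) cube([83, 952, 20]);


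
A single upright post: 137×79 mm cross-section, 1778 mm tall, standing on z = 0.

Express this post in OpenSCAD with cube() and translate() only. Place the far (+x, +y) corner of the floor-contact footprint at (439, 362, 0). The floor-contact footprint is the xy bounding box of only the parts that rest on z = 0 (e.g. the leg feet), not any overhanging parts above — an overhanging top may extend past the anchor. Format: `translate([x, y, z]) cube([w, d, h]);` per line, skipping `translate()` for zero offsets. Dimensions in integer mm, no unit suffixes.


translate([302, 283, 0]) cube([137, 79, 1778]);


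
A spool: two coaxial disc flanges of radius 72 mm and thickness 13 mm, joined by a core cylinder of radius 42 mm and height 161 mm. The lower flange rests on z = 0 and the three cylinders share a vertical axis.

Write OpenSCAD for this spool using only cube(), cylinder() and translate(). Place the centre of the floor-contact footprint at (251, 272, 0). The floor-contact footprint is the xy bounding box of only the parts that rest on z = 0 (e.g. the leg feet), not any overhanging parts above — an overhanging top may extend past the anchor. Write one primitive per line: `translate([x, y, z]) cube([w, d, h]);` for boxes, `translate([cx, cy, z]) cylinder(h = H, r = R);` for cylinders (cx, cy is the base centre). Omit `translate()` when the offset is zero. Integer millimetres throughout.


translate([251, 272, 0]) cylinder(h = 13, r = 72);
translate([251, 272, 13]) cylinder(h = 161, r = 42);
translate([251, 272, 174]) cylinder(h = 13, r = 72);


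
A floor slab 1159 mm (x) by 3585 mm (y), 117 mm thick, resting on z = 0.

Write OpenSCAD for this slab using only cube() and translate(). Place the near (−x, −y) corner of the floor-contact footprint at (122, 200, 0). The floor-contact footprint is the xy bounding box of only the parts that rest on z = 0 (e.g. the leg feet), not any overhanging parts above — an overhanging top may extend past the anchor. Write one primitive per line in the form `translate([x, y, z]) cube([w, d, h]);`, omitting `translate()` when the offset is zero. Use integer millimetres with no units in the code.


translate([122, 200, 0]) cube([1159, 3585, 117]);


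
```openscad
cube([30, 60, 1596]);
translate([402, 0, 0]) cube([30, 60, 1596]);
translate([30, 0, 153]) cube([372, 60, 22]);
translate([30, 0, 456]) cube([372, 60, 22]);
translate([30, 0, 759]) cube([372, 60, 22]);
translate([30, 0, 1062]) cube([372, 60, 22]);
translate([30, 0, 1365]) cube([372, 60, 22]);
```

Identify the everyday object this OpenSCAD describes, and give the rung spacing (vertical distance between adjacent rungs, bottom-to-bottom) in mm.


A ladder. The rung spacing is 303 mm.

Two tall 30×60 posts with 5 short bars between them — a ladder. Adjacent rungs sit at z = 153 and z = 456, so the spacing is 456 − 153 = 303 mm.


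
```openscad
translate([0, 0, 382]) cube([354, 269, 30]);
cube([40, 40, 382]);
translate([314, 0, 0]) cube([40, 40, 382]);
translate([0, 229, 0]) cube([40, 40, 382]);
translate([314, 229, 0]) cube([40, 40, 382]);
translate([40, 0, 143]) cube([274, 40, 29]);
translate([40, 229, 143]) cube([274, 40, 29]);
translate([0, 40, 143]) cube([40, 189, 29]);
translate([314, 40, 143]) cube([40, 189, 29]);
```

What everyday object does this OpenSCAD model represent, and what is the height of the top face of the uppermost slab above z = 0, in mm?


A stool. The seat height is 412 mm.

A 354×269×30 slab at z = 382 on four corner posts — a stool. The seat top is 382 + 30 = 412 mm.


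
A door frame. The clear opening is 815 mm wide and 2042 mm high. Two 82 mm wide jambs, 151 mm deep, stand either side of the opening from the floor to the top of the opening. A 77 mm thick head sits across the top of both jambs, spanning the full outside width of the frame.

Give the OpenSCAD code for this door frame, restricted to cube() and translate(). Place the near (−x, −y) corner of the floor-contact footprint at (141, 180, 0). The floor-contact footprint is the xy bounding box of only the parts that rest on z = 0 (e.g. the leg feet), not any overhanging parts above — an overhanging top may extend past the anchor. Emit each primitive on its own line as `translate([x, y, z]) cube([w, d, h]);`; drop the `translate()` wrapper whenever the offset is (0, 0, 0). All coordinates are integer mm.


translate([141, 180, 0]) cube([82, 151, 2042]);
translate([1038, 180, 0]) cube([82, 151, 2042]);
translate([141, 180, 2042]) cube([979, 151, 77]);


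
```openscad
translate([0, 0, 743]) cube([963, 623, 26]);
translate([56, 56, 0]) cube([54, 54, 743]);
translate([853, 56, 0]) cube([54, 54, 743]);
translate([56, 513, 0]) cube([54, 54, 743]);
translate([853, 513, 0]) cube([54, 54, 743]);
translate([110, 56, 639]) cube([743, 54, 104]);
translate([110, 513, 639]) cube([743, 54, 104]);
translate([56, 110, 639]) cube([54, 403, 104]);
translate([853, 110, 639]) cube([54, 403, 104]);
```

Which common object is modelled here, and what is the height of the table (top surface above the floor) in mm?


A table. The table height is 769 mm.

A 963×623×26 slab sits at z = 743 on four 54 mm square posts — a table. The top surface is at 743 + 26 = 769 mm.


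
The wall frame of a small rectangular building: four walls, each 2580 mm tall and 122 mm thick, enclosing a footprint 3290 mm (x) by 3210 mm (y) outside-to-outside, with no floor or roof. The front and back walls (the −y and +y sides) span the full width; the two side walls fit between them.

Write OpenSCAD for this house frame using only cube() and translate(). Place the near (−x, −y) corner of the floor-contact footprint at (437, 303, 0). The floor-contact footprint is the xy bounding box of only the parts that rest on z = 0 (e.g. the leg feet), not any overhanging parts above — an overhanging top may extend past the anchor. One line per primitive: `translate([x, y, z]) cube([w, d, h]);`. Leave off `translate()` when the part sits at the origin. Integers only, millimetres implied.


translate([437, 303, 0]) cube([3290, 122, 2580]);
translate([437, 3391, 0]) cube([3290, 122, 2580]);
translate([437, 425, 0]) cube([122, 2966, 2580]);
translate([3605, 425, 0]) cube([122, 2966, 2580]);


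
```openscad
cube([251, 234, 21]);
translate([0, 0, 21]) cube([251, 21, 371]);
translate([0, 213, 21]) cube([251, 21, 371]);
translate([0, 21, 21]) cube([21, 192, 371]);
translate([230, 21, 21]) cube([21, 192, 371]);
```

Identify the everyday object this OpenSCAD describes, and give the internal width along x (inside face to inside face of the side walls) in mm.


An open box. The internal width is 209 mm.

A 251×234 base slab with four walls standing on it — an open box. The base is 251 mm wide and the walls are 21 mm thick, so the internal width is 251 − 2 × 21 = 209 mm.


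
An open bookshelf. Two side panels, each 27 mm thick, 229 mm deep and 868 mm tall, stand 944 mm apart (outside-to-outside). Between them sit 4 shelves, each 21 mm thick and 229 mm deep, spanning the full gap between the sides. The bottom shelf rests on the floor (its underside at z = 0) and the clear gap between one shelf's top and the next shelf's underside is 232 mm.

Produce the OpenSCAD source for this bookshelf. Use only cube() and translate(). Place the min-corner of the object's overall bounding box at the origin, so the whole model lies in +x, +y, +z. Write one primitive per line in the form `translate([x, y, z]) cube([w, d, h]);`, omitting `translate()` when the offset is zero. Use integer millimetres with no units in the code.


cube([27, 229, 868]);
translate([917, 0, 0]) cube([27, 229, 868]);
translate([27, 0, 0]) cube([890, 229, 21]);
translate([27, 0, 253]) cube([890, 229, 21]);
translate([27, 0, 506]) cube([890, 229, 21]);
translate([27, 0, 759]) cube([890, 229, 21]);


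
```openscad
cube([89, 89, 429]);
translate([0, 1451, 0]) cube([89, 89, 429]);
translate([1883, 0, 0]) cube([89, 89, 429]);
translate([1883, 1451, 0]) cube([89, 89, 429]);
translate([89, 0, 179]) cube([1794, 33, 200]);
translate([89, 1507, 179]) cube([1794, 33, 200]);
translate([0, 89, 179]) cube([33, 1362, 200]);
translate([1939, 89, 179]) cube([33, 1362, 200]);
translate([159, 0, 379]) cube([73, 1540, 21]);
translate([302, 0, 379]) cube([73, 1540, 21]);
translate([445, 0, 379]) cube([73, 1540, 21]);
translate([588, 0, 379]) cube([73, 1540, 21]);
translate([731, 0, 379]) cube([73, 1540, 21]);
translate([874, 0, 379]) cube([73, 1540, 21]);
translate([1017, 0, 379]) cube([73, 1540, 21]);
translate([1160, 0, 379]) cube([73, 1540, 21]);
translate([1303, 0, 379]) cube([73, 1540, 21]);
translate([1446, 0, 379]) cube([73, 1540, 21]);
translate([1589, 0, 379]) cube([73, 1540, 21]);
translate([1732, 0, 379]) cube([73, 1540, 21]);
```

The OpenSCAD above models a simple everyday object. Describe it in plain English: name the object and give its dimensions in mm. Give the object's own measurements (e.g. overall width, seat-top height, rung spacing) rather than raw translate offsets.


A bed frame 1972 mm long (x) by 1540 mm wide (y). Four 89×89 mm corner posts, 429 mm tall, at the corners of the footprint. Four rails of 33 mm thickness and 200 mm height run between adjacent posts with their undersides at z = 179 mm, their outer faces flush with the outside of the frame (the two x-running rails run between the posts' inner faces; the two y-running rails run between the posts' inner faces). 12 slats, each 73 mm wide (x) and 21 mm thick, lie across the top of the two x-running rails, running the full 1540 mm width of the frame in y; along x they sit between the end posts with a 70 mm gap after the −x posts and between neighbouring slats, leaving 78 mm before the +x posts.


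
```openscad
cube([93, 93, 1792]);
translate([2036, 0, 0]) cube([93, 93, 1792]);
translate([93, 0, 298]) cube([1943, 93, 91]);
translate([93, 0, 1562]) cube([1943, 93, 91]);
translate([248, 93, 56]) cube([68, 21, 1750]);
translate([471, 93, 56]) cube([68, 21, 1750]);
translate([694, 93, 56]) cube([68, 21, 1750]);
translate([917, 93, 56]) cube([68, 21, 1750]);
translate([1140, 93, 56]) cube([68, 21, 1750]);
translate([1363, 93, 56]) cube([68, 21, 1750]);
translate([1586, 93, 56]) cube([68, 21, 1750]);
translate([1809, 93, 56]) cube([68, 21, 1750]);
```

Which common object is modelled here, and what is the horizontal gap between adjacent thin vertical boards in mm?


A fence section. The picket gap is 155 mm.

Two posts, two rails, 8 pickets — a fence section. Span 1943 mm holds 8 pickets of 68 mm with 9 equal gaps: ⌊(1943 − 8·68) / 9⌋ = 155 mm.


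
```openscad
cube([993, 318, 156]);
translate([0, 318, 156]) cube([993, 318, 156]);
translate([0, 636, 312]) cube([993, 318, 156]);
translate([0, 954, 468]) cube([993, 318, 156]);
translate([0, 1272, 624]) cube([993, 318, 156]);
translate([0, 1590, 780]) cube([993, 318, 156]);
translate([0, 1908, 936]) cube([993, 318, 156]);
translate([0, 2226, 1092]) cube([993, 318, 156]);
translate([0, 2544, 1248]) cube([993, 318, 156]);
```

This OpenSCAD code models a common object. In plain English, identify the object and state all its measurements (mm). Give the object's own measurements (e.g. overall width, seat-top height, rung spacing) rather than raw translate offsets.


A straight staircase of 9 solid steps. Each step is 993 mm wide (x), 318 mm deep (y, the going) and 156 mm tall (the rise). The first step rests on the floor; each subsequent step sits one going further in +y and one rise higher in +z, directly behind and above the previous step with no overlap.


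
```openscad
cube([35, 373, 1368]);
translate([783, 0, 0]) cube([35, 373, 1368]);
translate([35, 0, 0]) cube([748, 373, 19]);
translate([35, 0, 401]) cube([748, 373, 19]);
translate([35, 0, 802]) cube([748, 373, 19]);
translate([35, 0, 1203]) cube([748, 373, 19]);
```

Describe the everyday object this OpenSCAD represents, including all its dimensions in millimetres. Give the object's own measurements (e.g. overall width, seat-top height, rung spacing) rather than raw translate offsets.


An open bookshelf. Two side panels, each 35 mm thick, 373 mm deep and 1368 mm tall, stand 818 mm apart (outside-to-outside). Between them sit 4 shelves, each 19 mm thick and 373 mm deep, spanning the full gap between the sides. The bottom shelf rests on the floor (its underside at z = 0) and the clear gap between one shelf's top and the next shelf's underside is 382 mm.


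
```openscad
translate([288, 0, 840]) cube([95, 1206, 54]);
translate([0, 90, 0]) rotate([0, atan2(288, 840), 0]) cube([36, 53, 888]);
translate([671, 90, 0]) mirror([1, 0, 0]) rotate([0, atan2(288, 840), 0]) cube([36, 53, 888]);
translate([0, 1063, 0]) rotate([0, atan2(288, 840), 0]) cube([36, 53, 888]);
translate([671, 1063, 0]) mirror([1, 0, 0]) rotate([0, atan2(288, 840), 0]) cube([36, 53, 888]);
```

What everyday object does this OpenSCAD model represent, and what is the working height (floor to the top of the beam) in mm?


A sawhorse. The overall height is 894 mm.

A beam across two mirrored pairs of raked legs — a sawhorse. The beam's underside is at z = 840 (matching the legs' vertical rise in atan2(288, 840)) and the beam is 54 mm tall, so its top is at 840 + 54 = 894 mm. The raked legs top out at the beam's underside, so that is the highest point.


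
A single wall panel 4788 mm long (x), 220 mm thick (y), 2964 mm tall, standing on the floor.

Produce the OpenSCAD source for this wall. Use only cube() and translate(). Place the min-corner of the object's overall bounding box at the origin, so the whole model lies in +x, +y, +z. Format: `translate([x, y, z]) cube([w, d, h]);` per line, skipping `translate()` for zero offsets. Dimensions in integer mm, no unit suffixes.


cube([4788, 220, 2964]);


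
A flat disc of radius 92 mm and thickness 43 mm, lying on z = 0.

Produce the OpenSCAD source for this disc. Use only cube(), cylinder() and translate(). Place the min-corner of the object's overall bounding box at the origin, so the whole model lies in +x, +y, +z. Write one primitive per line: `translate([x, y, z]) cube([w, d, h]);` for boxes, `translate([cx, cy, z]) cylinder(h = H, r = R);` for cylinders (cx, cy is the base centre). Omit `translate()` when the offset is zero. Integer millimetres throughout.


translate([92, 92, 0]) cylinder(h = 43, r = 92);


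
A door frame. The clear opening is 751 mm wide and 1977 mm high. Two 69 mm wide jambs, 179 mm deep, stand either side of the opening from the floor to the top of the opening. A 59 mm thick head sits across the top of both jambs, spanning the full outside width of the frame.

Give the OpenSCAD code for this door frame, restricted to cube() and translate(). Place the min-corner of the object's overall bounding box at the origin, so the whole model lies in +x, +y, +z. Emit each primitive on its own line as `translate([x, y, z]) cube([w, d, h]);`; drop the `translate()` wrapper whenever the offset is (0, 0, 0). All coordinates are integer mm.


cube([69, 179, 1977]);
translate([820, 0, 0]) cube([69, 179, 1977]);
translate([0, 0, 1977]) cube([889, 179, 59]);


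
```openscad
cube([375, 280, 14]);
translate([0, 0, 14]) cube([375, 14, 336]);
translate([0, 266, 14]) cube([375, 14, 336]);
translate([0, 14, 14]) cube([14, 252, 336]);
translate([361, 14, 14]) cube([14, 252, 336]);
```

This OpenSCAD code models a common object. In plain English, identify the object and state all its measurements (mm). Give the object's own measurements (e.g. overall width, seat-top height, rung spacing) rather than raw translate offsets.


An open-topped rectangular box: outside dimensions 375×280×350 mm, with a uniform wall and base thickness of 14 mm. The base is a full 375×280 slab on the floor; four walls sit on top of the base. The front and back walls (the −y and +y sides) span the full width; the two side walls fit between them.


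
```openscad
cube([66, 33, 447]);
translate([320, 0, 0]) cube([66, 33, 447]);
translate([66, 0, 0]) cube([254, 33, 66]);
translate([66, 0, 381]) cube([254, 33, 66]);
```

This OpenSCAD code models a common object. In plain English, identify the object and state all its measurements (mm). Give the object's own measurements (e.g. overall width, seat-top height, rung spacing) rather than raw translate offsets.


A rectangular picture frame lying in the x–z plane (depth along y). The opening is 254 mm wide (x) by 315 mm tall (z), surrounded by a border 66 mm wide on all four sides. The frame is 33 mm deep and is made of two full-height vertical stiles with two horizontal rails fitted between them.


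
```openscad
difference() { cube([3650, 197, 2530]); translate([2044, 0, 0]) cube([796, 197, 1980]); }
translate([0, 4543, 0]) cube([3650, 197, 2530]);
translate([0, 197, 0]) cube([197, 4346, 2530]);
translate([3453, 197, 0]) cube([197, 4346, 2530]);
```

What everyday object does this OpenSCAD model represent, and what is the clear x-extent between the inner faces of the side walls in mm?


A single room. The interior width is 3256 mm.

Four walls enclosing a rectangle with a door in the front wall — a room. Outside width 3650 minus two 197 mm walls gives 3256 mm.


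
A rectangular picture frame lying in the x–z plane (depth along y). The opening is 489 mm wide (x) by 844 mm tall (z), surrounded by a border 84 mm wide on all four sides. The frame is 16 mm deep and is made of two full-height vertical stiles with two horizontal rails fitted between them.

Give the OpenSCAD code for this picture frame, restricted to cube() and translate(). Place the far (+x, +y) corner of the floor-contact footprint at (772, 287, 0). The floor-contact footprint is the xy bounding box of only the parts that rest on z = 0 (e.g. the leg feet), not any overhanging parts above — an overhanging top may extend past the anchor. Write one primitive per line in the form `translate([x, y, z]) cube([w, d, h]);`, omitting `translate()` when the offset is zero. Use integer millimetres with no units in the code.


translate([115, 271, 0]) cube([84, 16, 1012]);
translate([688, 271, 0]) cube([84, 16, 1012]);
translate([199, 271, 0]) cube([489, 16, 84]);
translate([199, 271, 928]) cube([489, 16, 84]);


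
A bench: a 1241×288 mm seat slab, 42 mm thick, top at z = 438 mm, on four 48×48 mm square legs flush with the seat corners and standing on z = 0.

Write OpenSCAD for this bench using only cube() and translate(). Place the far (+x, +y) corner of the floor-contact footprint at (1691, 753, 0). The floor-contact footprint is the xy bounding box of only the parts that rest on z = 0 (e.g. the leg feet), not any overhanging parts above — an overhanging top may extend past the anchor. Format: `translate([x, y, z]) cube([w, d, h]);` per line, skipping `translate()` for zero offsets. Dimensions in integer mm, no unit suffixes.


// leg_h = 438 − 42 = 396
translate([450, 465, 396]) cube([1241, 288, 42]);
translate([450, 465, 0]) cube([48, 48, 396]);
translate([450, 705, 0]) cube([48, 48, 396]);
translate([1643, 465, 0]) cube([48, 48, 396]);
translate([1643, 705, 0]) cube([48, 48, 396]);


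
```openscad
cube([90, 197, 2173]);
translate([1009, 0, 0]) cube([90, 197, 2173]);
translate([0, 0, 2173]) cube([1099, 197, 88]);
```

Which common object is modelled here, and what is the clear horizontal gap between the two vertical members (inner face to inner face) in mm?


A door frame. The clear opening width is 919 mm.

Two 2173 mm tall posts with a header on top — a door frame. The left jamb is 90 mm wide at x = 0; the right jamb starts at x = 1009. The clear opening is 1009 − 90 = 919 mm.


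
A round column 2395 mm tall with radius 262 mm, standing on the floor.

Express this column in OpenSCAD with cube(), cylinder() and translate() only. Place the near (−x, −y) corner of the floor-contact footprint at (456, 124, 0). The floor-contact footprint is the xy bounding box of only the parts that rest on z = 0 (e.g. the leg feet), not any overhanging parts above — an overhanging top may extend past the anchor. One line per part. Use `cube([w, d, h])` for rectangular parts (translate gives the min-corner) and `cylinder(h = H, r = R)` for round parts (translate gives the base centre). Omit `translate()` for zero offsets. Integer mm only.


translate([718, 386, 0]) cylinder(h = 2395, r = 262);


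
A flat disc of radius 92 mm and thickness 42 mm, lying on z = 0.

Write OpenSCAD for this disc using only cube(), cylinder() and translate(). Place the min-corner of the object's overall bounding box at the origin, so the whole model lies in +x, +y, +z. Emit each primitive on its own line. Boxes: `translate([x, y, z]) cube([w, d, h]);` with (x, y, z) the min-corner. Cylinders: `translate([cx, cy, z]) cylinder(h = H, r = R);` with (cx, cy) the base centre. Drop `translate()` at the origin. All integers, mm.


translate([92, 92, 0]) cylinder(h = 42, r = 92);


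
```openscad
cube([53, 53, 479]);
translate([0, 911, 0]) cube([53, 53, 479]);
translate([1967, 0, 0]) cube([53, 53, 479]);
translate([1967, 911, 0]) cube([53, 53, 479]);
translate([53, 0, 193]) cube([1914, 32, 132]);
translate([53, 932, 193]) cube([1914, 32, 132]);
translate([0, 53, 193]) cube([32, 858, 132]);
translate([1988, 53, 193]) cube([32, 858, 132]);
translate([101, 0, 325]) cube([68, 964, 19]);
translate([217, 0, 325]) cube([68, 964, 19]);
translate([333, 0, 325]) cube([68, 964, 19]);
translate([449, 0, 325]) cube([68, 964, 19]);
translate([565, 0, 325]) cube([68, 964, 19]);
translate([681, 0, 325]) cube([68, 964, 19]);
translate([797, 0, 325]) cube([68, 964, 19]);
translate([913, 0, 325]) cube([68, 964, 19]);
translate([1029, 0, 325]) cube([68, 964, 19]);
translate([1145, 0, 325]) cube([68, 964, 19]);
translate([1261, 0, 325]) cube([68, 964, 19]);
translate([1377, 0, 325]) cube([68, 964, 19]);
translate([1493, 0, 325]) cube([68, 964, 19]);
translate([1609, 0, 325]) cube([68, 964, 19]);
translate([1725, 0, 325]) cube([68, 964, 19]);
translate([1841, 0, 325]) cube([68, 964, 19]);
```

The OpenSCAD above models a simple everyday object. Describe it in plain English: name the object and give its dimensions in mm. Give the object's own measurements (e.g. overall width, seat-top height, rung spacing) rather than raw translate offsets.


A bed frame 2020 mm long (x) by 964 mm wide (y). Four 53×53 mm corner posts, 479 mm tall, at the corners of the footprint. Four rails of 32 mm thickness and 132 mm height run between adjacent posts with their undersides at z = 193 mm, their outer faces flush with the outside of the frame (the two x-running rails run between the posts' inner faces; the two y-running rails run between the posts' inner faces). 16 slats, each 68 mm wide (x) and 19 mm thick, lie across the top of the two x-running rails, running the full 964 mm width of the frame in y; along x they sit between the end posts with a 48 mm gap after the −x posts and between neighbouring slats, leaving 58 mm before the +x posts.


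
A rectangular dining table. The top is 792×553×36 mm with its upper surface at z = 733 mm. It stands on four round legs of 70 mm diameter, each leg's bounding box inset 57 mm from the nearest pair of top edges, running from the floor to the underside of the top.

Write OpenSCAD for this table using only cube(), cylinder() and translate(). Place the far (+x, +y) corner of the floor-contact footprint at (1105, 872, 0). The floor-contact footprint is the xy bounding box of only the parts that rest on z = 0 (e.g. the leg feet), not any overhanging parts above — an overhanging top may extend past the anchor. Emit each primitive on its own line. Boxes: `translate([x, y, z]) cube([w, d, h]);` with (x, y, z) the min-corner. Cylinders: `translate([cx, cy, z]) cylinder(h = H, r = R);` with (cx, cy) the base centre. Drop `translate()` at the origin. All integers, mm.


// leg_h = 733 - 36 = 697
translate([370, 376, 697]) cube([792, 553, 36]);
translate([462, 468, 0]) cylinder(h = 697, r = 35);
translate([1070, 468, 0]) cylinder(h = 697, r = 35);
translate([462, 837, 0]) cylinder(h = 697, r = 35);
translate([1070, 837, 0]) cylinder(h = 697, r = 35);
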